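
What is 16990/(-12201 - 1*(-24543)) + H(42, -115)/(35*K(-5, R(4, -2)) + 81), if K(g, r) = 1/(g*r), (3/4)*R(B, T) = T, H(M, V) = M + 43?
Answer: 1097715/458711 ≈ 2.3930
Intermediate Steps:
H(M, V) = 43 + M
R(B, T) = 4*T/3
K(g, r) = 1/(g*r)
16990/(-12201 - 1*(-24543)) + H(42, -115)/(35*K(-5, R(4, -2)) + 81) = 16990/(-12201 - 1*(-24543)) + (43 + 42)/(35*(1/((-5)*(((4/3)*(-2))))) + 81) = 16990/(-12201 + 24543) + 85/(35*(-1/(5*(-8/3))) + 81) = 16990/12342 + 85/(35*(-⅕*(-3/8)) + 81) = 16990*(1/12342) + 85/(35*(3/40) + 81) = 8495/6171 + 85/(21/8 + 81) = 8495/6171 + 85/(669/8) = 8495/6171 + 85*(8/669) = 8495/6171 + 680/669 = 1097715/458711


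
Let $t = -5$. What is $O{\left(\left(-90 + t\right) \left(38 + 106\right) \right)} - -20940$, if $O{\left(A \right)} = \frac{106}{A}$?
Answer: $\frac{143229547}{6840} \approx 20940.0$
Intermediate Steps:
$O{\left(\left(-90 + t\right) \left(38 + 106\right) \right)} - -20940 = \frac{106}{\left(-90 - 5\right) \left(38 + 106\right)} - -20940 = \frac{106}{\left(-95\right) 144} + 20940 = \frac{106}{-13680} + 20940 = 106 \left(- \frac{1}{13680}\right) + 20940 = - \frac{53}{6840} + 20940 = \frac{143229547}{6840}$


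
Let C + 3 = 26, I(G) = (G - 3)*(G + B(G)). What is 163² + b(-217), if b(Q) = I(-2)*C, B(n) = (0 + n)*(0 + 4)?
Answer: 27719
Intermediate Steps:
B(n) = 4*n (B(n) = n*4 = 4*n)
I(G) = 5*G*(-3 + G) (I(G) = (G - 3)*(G + 4*G) = (-3 + G)*(5*G) = 5*G*(-3 + G))
C = 23 (C = -3 + 26 = 23)
b(Q) = 1150 (b(Q) = (5*(-2)*(-3 - 2))*23 = (5*(-2)*(-5))*23 = 50*23 = 1150)
163² + b(-217) = 163² + 1150 = 26569 + 1150 = 27719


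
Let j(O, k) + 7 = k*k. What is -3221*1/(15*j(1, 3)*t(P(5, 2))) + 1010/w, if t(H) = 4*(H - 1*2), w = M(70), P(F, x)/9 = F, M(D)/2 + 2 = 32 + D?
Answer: 22837/5160 ≈ 4.4258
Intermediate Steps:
M(D) = 60 + 2*D (M(D) = -4 + 2*(32 + D) = -4 + (64 + 2*D) = 60 + 2*D)
P(F, x) = 9*F
w = 200 (w = 60 + 2*70 = 60 + 140 = 200)
t(H) = -8 + 4*H (t(H) = 4*(H - 2) = 4*(-2 + H) = -8 + 4*H)
j(O, k) = -7 + k² (j(O, k) = -7 + k*k = -7 + k²)
-3221*1/(15*j(1, 3)*t(P(5, 2))) + 1010/w = -3221*1/(15*(-8 + 4*(9*5))*(-7 + 3²)) + 1010/200 = -3221*1/(15*(-8 + 4*45)*(-7 + 9)) + 1010*(1/200) = -3221*1/(30*(-8 + 180)) + 101/20 = -3221/((2*172)*15) + 101/20 = -3221/(344*15) + 101/20 = -3221/5160 + 101/20 = 22837/5160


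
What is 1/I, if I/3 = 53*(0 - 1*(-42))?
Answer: 1/6678 ≈ 0.00014975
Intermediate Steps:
I = 6678 (I = 3*(53*(0 - 1*(-42))) = 3*(53*(0 + 42)) = 3*(53*42) = 3*2226 = 6678)
1/I = 1/6678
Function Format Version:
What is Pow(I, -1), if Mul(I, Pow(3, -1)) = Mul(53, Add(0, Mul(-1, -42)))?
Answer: Rational(1, 6678) ≈ 0.00014975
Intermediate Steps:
I = 6678 (I = Mul(3, Mul(53, Add(0, Mul(-1, -42)))) = Mul(3, Mul(53, Add(0, 42))) = Mul(3, Mul(53, 42)) = Mul(3, 2226) = 6678)
Pow(I, -1) = Pow(6678, -1) = Rational(1, 6678)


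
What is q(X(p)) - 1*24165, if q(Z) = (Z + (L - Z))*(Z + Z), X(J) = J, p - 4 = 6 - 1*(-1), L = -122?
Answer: -26849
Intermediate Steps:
p = 11 (p = 4 + (6 - 1*(-1)) = 4 + (6 + 1) = 4 + 7 = 11)
q(Z) = -244*Z (q(Z) = (Z + (-122 - Z))*(Z + Z) = -244*Z)
q(X(p)) - 1*24165 = -244*11 - 1*24165 = -2684 - 24165 = -26849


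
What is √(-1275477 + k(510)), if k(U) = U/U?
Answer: 2*I*√318869 ≈ 1129.4*I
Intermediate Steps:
k(U) = 1
√(-1275477 + k(510)) = √(-1275477 + 1) = √(-1275476) = 2*I*√318869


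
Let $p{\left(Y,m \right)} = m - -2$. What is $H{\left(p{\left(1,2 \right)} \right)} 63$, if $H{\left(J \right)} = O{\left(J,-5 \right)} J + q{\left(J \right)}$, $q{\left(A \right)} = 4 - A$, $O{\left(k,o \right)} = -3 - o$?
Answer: $504$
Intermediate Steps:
$p{\left(Y,m \right)} = 2 + m$ ($p{\left(Y,m \right)} = m + 2 = 2 + m$)
$H{\left(J \right)} = 4 + J$ ($H{\left(J \right)} = \left(-3 - -5\right) J - \left(-4 + J\right) = \left(-3 + 5\right) J - \left(-4 + J\right) = 2 J - \left(-4 + J\right) = 4 + J$)
$H{\left(p{\left(1,2 \right)} \right)} 63 = \left(4 + \left(2 + 2\right)\right) 63 = \left(4 + 4\right) 63 = 8 \cdot 63 = 504$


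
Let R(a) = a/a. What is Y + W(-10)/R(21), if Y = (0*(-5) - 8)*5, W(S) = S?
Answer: -50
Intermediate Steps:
R(a) = 1
Y = -40 (Y = (0 - 8)*5 = -8*5 = -40)
Y + W(-10)/R(21) = -40 - 10/1 = -40 - 10*1 = -40 - 10 = -50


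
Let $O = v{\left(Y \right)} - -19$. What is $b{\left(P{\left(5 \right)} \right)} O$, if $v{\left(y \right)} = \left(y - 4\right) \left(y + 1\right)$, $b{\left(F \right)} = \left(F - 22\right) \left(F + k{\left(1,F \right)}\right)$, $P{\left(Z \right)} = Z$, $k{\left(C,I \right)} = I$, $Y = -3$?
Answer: $-5610$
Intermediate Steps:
$b{\left(F \right)} = 2 F \left(-22 + F\right)$ ($b{\left(F \right)} = \left(F - 22\right) \left(F + F\right) = \left(-22 + F\right) 2 F = 2 F \left(-22 + F\right)$)
$v{\left(y \right)} = \left(1 + y\right) \left(-4 + y\right)$ ($v{\left(y \right)} = \left(-4 + y\right) \left(1 + y\right) = \left(1 + y\right) \left(-4 + y\right)$)
$O = 33$ ($O = \left(-4 + \left(-3\right)^{2} - -9\right) - -19 = \left(-4 + 9 + 9\right) + 19 = 14 + 19 = 33$)
$b{\left(P{\left(5 \right)} \right)} O = 2 \cdot 5 \left(-22 + 5\right) 33 = 2 \cdot 5 \left(-17\right) 33 = \left(-170\right) 33 = -5610$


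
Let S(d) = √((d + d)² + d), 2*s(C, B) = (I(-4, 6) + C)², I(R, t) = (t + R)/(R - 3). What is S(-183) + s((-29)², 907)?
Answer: 34633225/98 + √133773 ≈ 3.5377e+5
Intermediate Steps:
I(R, t) = (R + t)/(-3 + R)
s(C, B) = (-2/7 + C)²/2 (s(C, B) = ((-4 + 6)/(-3 - 4) + C)²/2 = (2/(-7) + C)²/2 = (-⅐*2 + C)²/2 = (-2/7 + C)²/2)
S(d) = √(d + 4*d²) (S(d) = √((2*d)² + d) = √(4*d² + d) = √(d + 4*d²))
S(-183) + s((-29)², 907) = √(-183*(1 + 4*(-183))) + (-2 + 7*(-29)²)²/98 = √(-183*(1 - 732)) + (-2 + 7*841)²/98 = √(-183*(-731)) + (-2 + 5887)²/98 = √133773 + (1/98)*5885² = √133773 + (1/98)*34633225 = √133773 + 34633225/98 = 34633225/98 + √133773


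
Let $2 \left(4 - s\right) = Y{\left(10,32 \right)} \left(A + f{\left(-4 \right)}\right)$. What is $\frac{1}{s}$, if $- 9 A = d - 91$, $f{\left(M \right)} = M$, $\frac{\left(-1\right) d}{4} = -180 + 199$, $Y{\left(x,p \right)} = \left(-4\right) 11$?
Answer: $\frac{9}{2918} \approx 0.0030843$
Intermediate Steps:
$Y{\left(x,p \right)} = -44$
$d = -76$ ($d = - 4 \left(-180 + 199\right) = \left(-4\right) 19 = -76$)
$A = \frac{167}{9}$ ($A = - \frac{-76 - 91}{9} = \left(- \frac{1}{9}\right) \left(-167\right) = \frac{167}{9} \approx 18.556$)
$s = \frac{2918}{9}$ ($s = 4 - \frac{\left(-44\right) \left(\frac{167}{9} - 4\right)}{2} = 4 - \frac{\left(-44\right) \frac{131}{9}}{2} = 4 - - \frac{2882}{9} = 4 + \frac{2882}{9} = \frac{2918}{9} \approx 324.22$)
$\frac{1}{s} = \frac{1}{\frac{2918}{9}} = \frac{9}{2918}$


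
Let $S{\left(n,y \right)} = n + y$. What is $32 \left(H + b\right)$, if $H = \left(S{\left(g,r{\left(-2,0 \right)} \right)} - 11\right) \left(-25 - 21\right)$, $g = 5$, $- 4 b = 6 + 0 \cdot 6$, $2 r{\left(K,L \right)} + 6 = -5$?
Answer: $16880$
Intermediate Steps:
$r{\left(K,L \right)} = - \frac{11}{2}$ ($r{\left(K,L \right)} = -3 + \frac{1}{2} \left(-5\right) = -3 - \frac{5}{2} = - \frac{11}{2}$)
$b = - \frac{3}{2}$ ($b = - \frac{6 + 0 \cdot 6}{4} = - \frac{6 + 0}{4} = \left(- \frac{1}{4}\right) 6 = - \frac{3}{2} \approx -1.5$)
$H = 529$ ($H = \left(\left(5 - \frac{11}{2}\right) - 11\right) \left(-25 - 21\right) = \left(- \frac{1}{2} - 11\right) \left(-46\right) = \left(- \frac{23}{2}\right) \left(-46\right) = 529$)
$32 \left(H + b\right) = 32 \left(529 - \frac{3}{2}\right) = 32 \cdot \frac{1055}{2} = 16880$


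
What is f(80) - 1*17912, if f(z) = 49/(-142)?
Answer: -2543553/142 ≈ -17912.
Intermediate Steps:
f(z) = -49/142 (f(z) = 49*(-1/142) = -49/142)
f(80) - 1*17912 = -49/142 - 1*17912 = -49/142 - 17912 = -2543553/142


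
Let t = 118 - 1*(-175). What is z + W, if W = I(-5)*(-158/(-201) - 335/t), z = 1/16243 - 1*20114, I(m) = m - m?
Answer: -326711701/16243 ≈ -20114.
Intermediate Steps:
t = 293 (t = 118 + 175 = 293)
I(m) = 0
z = -326711701/16243 (z = 1/16243 - 20114 = -326711701/16243 ≈ -20114.)
W = 0 (W = 0*(-158/(-201) - 335/293) = 0*(-158*(-1/201) - 335*1/293) = 0*(158/201 - 335/293) = 0*(-21041/58893) = 0)
z + W = -326711701/16243 + 0 = -326711701/16243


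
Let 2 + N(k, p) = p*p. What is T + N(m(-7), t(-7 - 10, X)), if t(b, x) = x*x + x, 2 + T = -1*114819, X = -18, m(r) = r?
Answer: -21187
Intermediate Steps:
T = -114821 (T = -2 - 1*114819 = -2 - 114819 = -114821)
t(b, x) = x + x**2 (t(b, x) = x**2 + x = x + x**2)
N(k, p) = -2 + p**2 (N(k, p) = -2 + p*p = -2 + p**2)
T + N(m(-7), t(-7 - 10, X)) = -114821 + (-2 + (-18*(1 - 18))**2) = -114821 + (-2 + (-18*(-17))**2) = -114821 + (-2 + 306**2) = -114821 + (-2 + 93636) = -114821 + 93634 = -21187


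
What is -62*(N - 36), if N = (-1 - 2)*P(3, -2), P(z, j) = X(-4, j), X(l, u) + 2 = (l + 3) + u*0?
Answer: 1674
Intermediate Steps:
X(l, u) = 1 + l (X(l, u) = -2 + ((l + 3) + u*0) = -2 + ((3 + l) + 0) = -2 + (3 + l) = 1 + l)
P(z, j) = -3 (P(z, j) = 1 - 4 = -3)
N = 9 (N = (-1 - 2)*(-3) = -3*(-3) = 9)
-62*(N - 36) = -62*(9 - 36) = -62*(-27) = 1674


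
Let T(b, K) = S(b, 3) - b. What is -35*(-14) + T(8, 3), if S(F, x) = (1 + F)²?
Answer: 563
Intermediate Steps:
T(b, K) = (1 + b)² - b
-35*(-14) + T(8, 3) = -35*(-14) + ((1 + 8)² - 1*8) = 490 + (9² - 8) = 490 + (81 - 8) = 490 + 73 = 563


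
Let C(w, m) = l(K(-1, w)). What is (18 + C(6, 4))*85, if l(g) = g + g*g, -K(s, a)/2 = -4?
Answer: 7650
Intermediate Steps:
K(s, a) = 8 (K(s, a) = -2*(-4) = 8)
l(g) = g + g²
C(w, m) = 72 (C(w, m) = 8*(1 + 8) = 8*9 = 72)
(18 + C(6, 4))*85 = (18 + 72)*85 = 90*85 = 7650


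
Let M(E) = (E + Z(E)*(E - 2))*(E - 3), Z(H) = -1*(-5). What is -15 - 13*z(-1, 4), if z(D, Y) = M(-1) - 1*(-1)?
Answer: -860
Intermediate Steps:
Z(H) = 5
M(E) = (-10 + 6*E)*(-3 + E) (M(E) = (E + 5*(E - 2))*(E - 3) = (E + 5*(-2 + E))*(-3 + E) = (E + (-10 + 5*E))*(-3 + E) = (-10 + 6*E)*(-3 + E))
z(D, Y) = 65 (z(D, Y) = (30 - 28*(-1) + 6*(-1)²) - 1*(-1) = (30 + 28 + 6*1) + 1 = (30 + 28 + 6) + 1 = 64 + 1 = 65)
-15 - 13*z(-1, 4) = -15 - 13*65 = -15 - 845 = -860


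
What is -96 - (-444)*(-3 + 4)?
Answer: 348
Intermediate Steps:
-96 - (-444)*(-3 + 4) = -96 - (-444) = -96 - 111*(-4) = -96 + 444 = 348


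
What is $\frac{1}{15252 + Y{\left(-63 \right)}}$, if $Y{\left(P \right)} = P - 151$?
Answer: $\frac{1}{15038} \approx 6.6498 \cdot 10^{-5}$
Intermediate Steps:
$Y{\left(P \right)} = -151 + P$ ($Y{\left(P \right)} = P - 151 = -151 + P$)
$\frac{1}{15252 + Y{\left(-63 \right)}} = \frac{1}{15252 - 214} = \frac{1}{15038}$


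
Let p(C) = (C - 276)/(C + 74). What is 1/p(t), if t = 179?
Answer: -253/97 ≈ -2.6082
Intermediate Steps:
p(C) = (-276 + C)/(74 + C)
1/p(t) = 1/((-276 + 179)/(74 + 179)) = 1/(-97/253) = -253/97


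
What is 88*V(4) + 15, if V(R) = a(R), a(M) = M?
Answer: 367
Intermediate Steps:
V(R) = R
88*V(4) + 15 = 88*4 + 15 = 352 + 15 = 367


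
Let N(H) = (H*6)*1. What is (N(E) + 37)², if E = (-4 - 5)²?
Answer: 273529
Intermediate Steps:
E = 81 (E = (-9)² = 81)
N(H) = 6*H (N(H) = (6*H)*1 = 6*H)
(N(E) + 37)² = (6*81 + 37)² = (486 + 37)² = 523² = 273529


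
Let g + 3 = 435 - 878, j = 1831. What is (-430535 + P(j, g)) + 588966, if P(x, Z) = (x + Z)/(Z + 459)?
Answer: 2060988/13 ≈ 1.5854e+5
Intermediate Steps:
g = -446 (g = -3 + (435 - 878) = -3 - 443 = -446)
P(x, Z) = (Z + x)/(459 + Z)
(-430535 + P(j, g)) + 588966 = (-430535 + (-446 + 1831)/(459 - 446)) + 588966 = (-430535 + 1385/13) + 588966 = -5595570/13 + 588966 = 2060988/13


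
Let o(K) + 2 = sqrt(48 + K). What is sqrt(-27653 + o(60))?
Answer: sqrt(-27655 + 6*sqrt(3)) ≈ 166.27*I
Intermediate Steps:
o(K) = -2 + sqrt(48 + K)
sqrt(-27653 + o(60)) = sqrt(-27653 + (-2 + sqrt(48 + 60))) = sqrt(-27653 + (-2 + sqrt(108))) = sqrt(-27653 + (-2 + 6*sqrt(3))) = sqrt(-27655 + 6*sqrt(3))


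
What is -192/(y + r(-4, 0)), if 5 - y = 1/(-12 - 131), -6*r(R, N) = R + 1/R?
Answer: -658944/19615 ≈ -33.594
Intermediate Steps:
r(R, N) = -R/6 - 1/(6*R) (r(R, N) = -(R + 1/R)/6 = -R/6 - 1/(6*R))
y = 716/143 (y = 5 - 1/(-12 - 131) = 5 - 1/(-143) = 5 - 1*(-1/143) = 5 + 1/143 = 716/143 ≈ 5.0070)
-192/(y + r(-4, 0)) = -192/(716/143 + (⅙)*(-1 - 1*(-4)²)/(-4)) = -192/(716/143 + (⅙)*(-¼)*(-1 - 1*16)) = -192/(716/143 + (⅙)*(-¼)*(-1 - 16)) = -192/(716/143 + (⅙)*(-¼)*(-17)) = -192/(716/143 + 17/24) = -192/(19615/3432) = (3432/19615)*(-192) = -658944/19615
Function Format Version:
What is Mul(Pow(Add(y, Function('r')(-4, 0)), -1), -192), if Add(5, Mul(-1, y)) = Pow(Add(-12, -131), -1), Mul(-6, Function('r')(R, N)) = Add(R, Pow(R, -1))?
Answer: Rational(-658944, 19615) ≈ -33.594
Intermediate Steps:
Function('r')(R, N) = Add(Mul(Rational(-1, 6), R), Mul(Rational(-1, 6), Pow(R, -1))) (Function('r')(R, N) = Mul(Rational(-1, 6), Add(R, Pow(R, -1))) = Add(Mul(Rational(-1, 6), R), Mul(Rational(-1, 6), Pow(R, -1))))
y = Rational(716, 143) (y = Add(5, Mul(-1, Pow(Add(-12, -131), -1))) = Add(5, Mul(-1, Pow(-143, -1))) = Add(5, Mul(-1, Rational(-1, 143))) = Add(5, Rational(1, 143)) = Rational(716, 143) ≈ 5.0070)
Mul(Pow(Add(y, Function('r')(-4, 0)), -1), -192) = Mul(Pow(Add(Rational(716, 143), Mul(Rational(1, 6), Pow(-4, -1), Add(-1, Mul(-1, Pow(-4, 2))))), -1), -192) = Mul(Pow(Add(Rational(716, 143), Mul(Rational(1, 6), Rational(-1, 4), Add(-1, Mul(-1, 16)))), -1), -192) = Mul(Pow(Add(Rational(716, 143), Mul(Rational(1, 6), Rational(-1, 4), Add(-1, -16))), -1), -192) = Mul(Pow(Add(Rational(716, 143), Mul(Rational(1, 6), Rational(-1, 4), -17)), -1), -192) = Mul(Pow(Add(Rational(716, 143), Rational(17, 24)), -1), -192) = Mul(Pow(Rational(19615, 3432), -1), -192) = Mul(Rational(3432, 19615), -192) = Rational(-658944, 19615)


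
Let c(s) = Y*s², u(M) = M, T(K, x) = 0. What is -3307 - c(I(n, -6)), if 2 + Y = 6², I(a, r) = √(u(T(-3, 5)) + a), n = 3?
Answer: -3409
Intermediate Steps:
I(a, r) = √a (I(a, r) = √(0 + a) = √a)
Y = 34 (Y = -2 + 6² = -2 + 36 = 34)
c(s) = 34*s²
-3307 - c(I(n, -6)) = -3307 - 34*(√3)² = -3307 - 34*3 = -3307 - 1*102 = -3307 - 102 = -3409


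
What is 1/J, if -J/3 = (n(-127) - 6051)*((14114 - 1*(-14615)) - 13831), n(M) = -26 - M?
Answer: 1/265929300 ≈ 3.7604e-9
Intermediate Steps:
J = 265929300 (J = -3*((-26 - 1*(-127)) - 6051)*((14114 - 1*(-14615)) - 13831) = -3*((-26 + 127) - 6051)*((14114 + 14615) - 13831) = -3*(101 - 6051)*(28729 - 13831) = -(-17850)*14898 = -3*(-88643100) = 265929300)
1/J = 1/265929300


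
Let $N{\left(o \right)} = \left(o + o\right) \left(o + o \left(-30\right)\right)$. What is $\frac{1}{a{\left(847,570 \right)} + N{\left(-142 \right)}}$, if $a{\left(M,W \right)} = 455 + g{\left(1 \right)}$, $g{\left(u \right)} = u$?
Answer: $- \frac{1}{1169056} \approx -8.5539 \cdot 10^{-7}$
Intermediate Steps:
$a{\left(M,W \right)} = 456$ ($a{\left(M,W \right)} = 455 + 1 = 456$)
$N{\left(o \right)} = - 58 o^{2}$ ($N{\left(o \right)} = 2 o \left(o - 30 o\right) = 2 o \left(- 29 o\right) = - 58 o^{2}$)
$\frac{1}{a{\left(847,570 \right)} + N{\left(-142 \right)}} = \frac{1}{456 - 58 \left(-142\right)^{2}} = \frac{1}{456 - 1169512} = \frac{1}{-1169056} = - \frac{1}{1169056}$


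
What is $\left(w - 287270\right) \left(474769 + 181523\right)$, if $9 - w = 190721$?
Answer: $-313695762744$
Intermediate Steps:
$w = -190712$ ($w = 9 - 190721 = -190712$)
$\left(w - 287270\right) \left(474769 + 181523\right) = \left(-190712 - 287270\right) \left(474769 + 181523\right) = \left(-477982\right) 656292 = -313695762744$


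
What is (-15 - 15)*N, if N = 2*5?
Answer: -300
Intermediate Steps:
N = 10
(-15 - 15)*N = (-15 - 15)*10 = -30*10 = -300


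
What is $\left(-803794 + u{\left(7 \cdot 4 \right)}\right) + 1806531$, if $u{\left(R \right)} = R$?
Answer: $1002765$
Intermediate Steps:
$\left(-803794 + u{\left(7 \cdot 4 \right)}\right) + 1806531 = \left(-803794 + 7 \cdot 4\right) + 1806531 = \left(-803794 + 28\right) + 1806531 = -803766 + 1806531 = 1002765$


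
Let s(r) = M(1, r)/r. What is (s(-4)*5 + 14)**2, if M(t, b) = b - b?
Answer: 196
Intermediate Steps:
M(t, b) = 0
s(r) = 0 (s(r) = 0/r = 0)
(s(-4)*5 + 14)**2 = (0*5 + 14)**2 = (0 + 14)**2 = 14**2 = 196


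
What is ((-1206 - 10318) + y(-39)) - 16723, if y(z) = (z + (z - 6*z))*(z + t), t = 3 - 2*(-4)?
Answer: -32615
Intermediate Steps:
t = 11 (t = 3 + 8 = 11)
y(z) = -4*z*(11 + z) (y(z) = (z + (z - 6*z))*(z + 11) = (z - 5*z)*(11 + z) = (-4*z)*(11 + z) = -4*z*(11 + z))
((-1206 - 10318) + y(-39)) - 16723 = ((-1206 - 10318) - 4*(-39)*(11 - 39)) - 16723 = (-11524 - 4*(-39)*(-28)) - 16723 = (-11524 - 4368) - 16723 = -15892 - 16723 = -32615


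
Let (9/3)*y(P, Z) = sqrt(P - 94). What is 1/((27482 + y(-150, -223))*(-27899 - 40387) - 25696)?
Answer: I/(4*(-469165387*I + 11381*sqrt(61))) ≈ -5.3286e-10 + 1.0096e-13*I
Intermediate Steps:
y(P, Z) = sqrt(-94 + P)/3 (y(P, Z) = sqrt(P - 94)/3 = sqrt(-94 + P)/3)
1/((27482 + y(-150, -223))*(-27899 - 40387) - 25696) = 1/((27482 + sqrt(-94 - 150)/3)*(-27899 - 40387) - 25696) = 1/((27482 + sqrt(-244)/3)*(-68286) - 25696) = 1/((27482 + (2*I*sqrt(61))/3)*(-68286) - 25696) = 1/((27482 + 2*I*sqrt(61)/3)*(-68286) - 25696) = 1/((-1876635852 - 45524*I*sqrt(61)) - 25696) = 1/(-1876661548 - 45524*I*sqrt(61))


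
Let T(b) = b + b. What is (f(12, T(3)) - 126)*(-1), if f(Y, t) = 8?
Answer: 118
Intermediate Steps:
T(b) = 2*b
(f(12, T(3)) - 126)*(-1) = (8 - 126)*(-1) = -118*(-1) = 118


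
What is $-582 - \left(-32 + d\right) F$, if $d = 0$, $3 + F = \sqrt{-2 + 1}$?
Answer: $-678 + 32 i \approx -678.0 + 32.0 i$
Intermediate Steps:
$F = -3 + i$ ($F = -3 + \sqrt{-2 + 1} = -3 + \sqrt{-1} = -3 + i \approx -3.0 + 1.0 i$)
$-582 - \left(-32 + d\right) F = -582 - \left(-32 + 0\right) \left(-3 + i\right) = -582 - - 32 \left(-3 + i\right) = -582 - \left(96 - 32 i\right) = -678 + 32 i$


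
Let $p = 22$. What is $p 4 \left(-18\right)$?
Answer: $-1584$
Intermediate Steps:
$p 4 \left(-18\right) = 22 \cdot 4 \left(-18\right) = 88 \left(-18\right) = -1584$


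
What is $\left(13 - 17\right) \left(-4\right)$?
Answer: $16$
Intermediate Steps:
$\left(13 - 17\right) \left(-4\right) = \left(-4\right) \left(-4\right) = 16$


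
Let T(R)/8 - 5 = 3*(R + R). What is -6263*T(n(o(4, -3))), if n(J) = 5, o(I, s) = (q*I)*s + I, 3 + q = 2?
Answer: -1753640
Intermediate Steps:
q = -1 (q = -3 + 2 = -1)
o(I, s) = I - I*s (o(I, s) = (-I)*s + I = -I*s + I = I - I*s)
T(R) = 40 + 48*R (T(R) = 40 + 8*(3*(R + R)) = 40 + 8*(3*(2*R)) = 40 + 8*(6*R) = 40 + 48*R)
-6263*T(n(o(4, -3))) = -6263*(40 + 48*5) = -6263*(40 + 240) = -6263*280 = -1753640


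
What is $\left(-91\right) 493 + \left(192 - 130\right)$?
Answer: $-44801$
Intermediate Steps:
$\left(-91\right) 493 + \left(192 - 130\right) = -44863 + \left(192 - 130\right) = -44863 + 62 = -44801$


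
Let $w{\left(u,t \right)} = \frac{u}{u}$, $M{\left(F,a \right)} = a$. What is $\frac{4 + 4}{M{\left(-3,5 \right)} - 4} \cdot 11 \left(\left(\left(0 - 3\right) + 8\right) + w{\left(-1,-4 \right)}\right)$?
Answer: $528$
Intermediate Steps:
$w{\left(u,t \right)} = 1$
$\frac{4 + 4}{M{\left(-3,5 \right)} - 4} \cdot 11 \left(\left(\left(0 - 3\right) + 8\right) + w{\left(-1,-4 \right)}\right) = \frac{4 + 4}{5 - 4} \cdot 11 \left(\left(\left(0 - 3\right) + 8\right) + 1\right) = \frac{8}{1} \cdot 11 \left(\left(-3 + 8\right) + 1\right) = 8 \cdot 1 \cdot 11 \left(5 + 1\right) = 8 \cdot 11 \cdot 6 = 88 \cdot 6 = 528$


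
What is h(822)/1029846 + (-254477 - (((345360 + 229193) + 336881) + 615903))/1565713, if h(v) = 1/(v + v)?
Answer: -3016730168373023/2650856736205512 ≈ -1.1380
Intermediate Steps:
h(v) = 1/(2*v)
h(822)/1029846 + (-254477 - (((345360 + 229193) + 336881) + 615903))/1565713 = ((1/2)/822)/1029846 + (-254477 - (((345360 + 229193) + 336881) + 615903))/1565713 = ((1/2)*(1/822))*(1/1029846) + (-254477 - ((574553 + 336881) + 615903))*(1/1565713) = (1/1644)*(1/1029846) + (-254477 - (911434 + 615903))*(1/1565713) = 1/1693066824 + (-254477 - 1*1527337)*(1/1565713) = 1/1693066824 + (-254477 - 1527337)*(1/1565713) = 1/1693066824 - 1781814*1/1565713 = 1/1693066824 - 1781814/1565713 = -3016730168373023/2650856736205512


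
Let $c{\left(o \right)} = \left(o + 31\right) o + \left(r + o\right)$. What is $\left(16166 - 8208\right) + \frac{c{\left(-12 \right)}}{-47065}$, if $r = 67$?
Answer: $\frac{374543443}{47065} \approx 7958.0$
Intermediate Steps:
$c{\left(o \right)} = 67 + o + o \left(31 + o\right)$ ($c{\left(o \right)} = \left(o + 31\right) o + \left(67 + o\right) = \left(31 + o\right) o + \left(67 + o\right) = o \left(31 + o\right) + \left(67 + o\right) = 67 + o + o \left(31 + o\right)$)
$\left(16166 - 8208\right) + \frac{c{\left(-12 \right)}}{-47065} = \left(16166 - 8208\right) + \frac{67 + \left(-12\right)^{2} + 32 \left(-12\right)}{-47065} = 7958 + \left(67 + 144 - 384\right) \left(- \frac{1}{47065}\right) = 7958 - - \frac{173}{47065} = 7958 + \frac{173}{47065} = \frac{374543443}{47065}$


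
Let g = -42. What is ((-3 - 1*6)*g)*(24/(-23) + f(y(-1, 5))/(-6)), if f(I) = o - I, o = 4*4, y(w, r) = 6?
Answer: -23562/23 ≈ -1024.4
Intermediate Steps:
o = 16
f(I) = 16 - I
((-3 - 1*6)*g)*(24/(-23) + f(y(-1, 5))/(-6)) = ((-3 - 1*6)*(-42))*(24/(-23) + (16 - 1*6)/(-6)) = ((-3 - 6)*(-42))*(24*(-1/23) + (16 - 6)*(-⅙)) = (-9*(-42))*(-24/23 + 10*(-⅙)) = 378*(-24/23 - 5/3) = 378*(-187/69) = -23562/23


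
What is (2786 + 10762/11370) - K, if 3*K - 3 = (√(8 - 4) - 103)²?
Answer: -1164263/1895 ≈ -614.39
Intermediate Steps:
K = 10204/3 (K = 1 + (√(8 - 4) - 103)²/3 = 1 + (√4 - 103)²/3 = 1 + (2 - 103)²/3 = 1 + (⅓)*(-101)² = 1 + (⅓)*10201 = 1 + 10201/3 = 10204/3 ≈ 3401.3)
(2786 + 10762/11370) - K = (2786 + 10762/11370) - 1*10204/3 = (2786 + 10762*(1/11370)) - 10204/3 = (2786 + 5381/5685) - 10204/3 = 15843791/5685 - 10204/3 = -1164263/1895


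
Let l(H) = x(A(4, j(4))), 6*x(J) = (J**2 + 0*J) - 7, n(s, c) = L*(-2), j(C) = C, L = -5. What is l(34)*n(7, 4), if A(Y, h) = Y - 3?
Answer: -10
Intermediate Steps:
n(s, c) = 10 (n(s, c) = -5*(-2) = 10)
A(Y, h) = -3 + Y
x(J) = -7/6 + J**2/6 (x(J) = ((J**2 + 0*J) - 7)/6 = ((J**2 + 0) - 7)/6 = (J**2 - 7)/6 = (-7 + J**2)/6 = -7/6 + J**2/6)
l(H) = -1 (l(H) = -7/6 + (-3 + 4)**2/6 = -7/6 + (1/6)*1**2 = -7/6 + (1/6)*1 = -7/6 + 1/6 = -1)
l(34)*n(7, 4) = -1*10 = -10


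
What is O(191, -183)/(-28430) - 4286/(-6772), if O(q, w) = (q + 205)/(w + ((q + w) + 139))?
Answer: 15240684/24065995 ≈ 0.63329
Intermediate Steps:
O(q, w) = (205 + q)/(139 + q + 2*w) (O(q, w) = (205 + q)/(w + (139 + q + w)) = (205 + q)/(139 + q + 2*w))
O(191, -183)/(-28430) - 4286/(-6772) = ((205 + 191)/(139 + 191 + 2*(-183)))/(-28430) - 4286/(-6772) = (396/(139 + 191 - 366))*(-1/28430) - 4286*(-1/6772) = (396/(-36))*(-1/28430) + 2143/3386 = -1/36*396*(-1/28430) + 2143/3386 = -11*(-1/28430) + 2143/3386 = 11/28430 + 2143/3386 = 15240684/24065995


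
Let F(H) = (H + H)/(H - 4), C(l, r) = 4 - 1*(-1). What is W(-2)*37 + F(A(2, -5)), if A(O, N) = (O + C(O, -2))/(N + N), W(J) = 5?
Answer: 8709/47 ≈ 185.30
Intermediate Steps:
C(l, r) = 5 (C(l, r) = 4 + 1 = 5)
A(O, N) = (5 + O)/(2*N) (A(O, N) = (O + 5)/(N + N) = (5 + O)/((2*N)) = (5 + O)*(1/(2*N)) = (5 + O)/(2*N))
F(H) = 2*H/(-4 + H) (F(H) = (2*H)/(-4 + H) = 2*H/(-4 + H))
W(-2)*37 + F(A(2, -5)) = 5*37 + 2*((1/2)*(5 + 2)/(-5))/(-4 + (1/2)*(5 + 2)/(-5)) = 185 + 2*((1/2)*(-1/5)*7)/(-4 + (1/2)*(-1/5)*7) = 185 + 2*(-7/10)/(-4 - 7/10) = 185 + 2*(-7/10)/(-47/10) = 185 + 2*(-7/10)*(-10/47) = 185 + 14/47 = 8709/47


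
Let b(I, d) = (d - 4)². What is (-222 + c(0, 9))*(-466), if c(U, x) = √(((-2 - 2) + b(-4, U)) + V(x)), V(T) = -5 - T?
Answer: 103452 - 466*I*√2 ≈ 1.0345e+5 - 659.02*I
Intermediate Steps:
b(I, d) = (-4 + d)²
c(U, x) = √(-9 + (-4 + U)² - x) (c(U, x) = √(((-2 - 2) + (-4 + U)²) + (-5 - x)) = √((-4 + (-4 + U)²) + (-5 - x)) = √(-9 + (-4 + U)² - x))
(-222 + c(0, 9))*(-466) = (-222 + √(-9 + (-4 + 0)² - 1*9))*(-466) = (-222 + √(-9 + (-4)² - 9))*(-466) = (-222 + √(-9 + 16 - 9))*(-466) = (-222 + √(-2))*(-466) = (-222 + I*√2)*(-466) = 103452 - 466*I*√2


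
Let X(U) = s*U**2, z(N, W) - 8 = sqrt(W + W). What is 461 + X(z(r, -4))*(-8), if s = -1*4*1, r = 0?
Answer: 2253 + 1024*I*sqrt(2) ≈ 2253.0 + 1448.2*I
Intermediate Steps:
s = -4 (s = -4*1 = -4)
z(N, W) = 8 + sqrt(2)*sqrt(W) (z(N, W) = 8 + sqrt(W + W) = 8 + sqrt(2*W) = 8 + sqrt(2)*sqrt(W))
X(U) = -4*U**2
461 + X(z(r, -4))*(-8) = 461 - 4*(8 + sqrt(2)*sqrt(-4))**2*(-8) = 461 - 4*(8 + sqrt(2)*(2*I))**2*(-8) = 461 - 4*(8 + 2*I*sqrt(2))**2*(-8) = 461 + 32*(8 + 2*I*sqrt(2))**2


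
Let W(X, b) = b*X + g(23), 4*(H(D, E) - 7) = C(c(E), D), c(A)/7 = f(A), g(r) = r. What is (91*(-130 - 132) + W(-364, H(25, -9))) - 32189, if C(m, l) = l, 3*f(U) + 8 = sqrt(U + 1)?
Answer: -60831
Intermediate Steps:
f(U) = -8/3 + sqrt(1 + U)/3 (f(U) = -8/3 + sqrt(U + 1)/3 = -8/3 + sqrt(1 + U)/3)
c(A) = -56/3 + 7*sqrt(1 + A)/3 (c(A) = 7*(-8/3 + sqrt(1 + A)/3) = -56/3 + 7*sqrt(1 + A)/3)
H(D, E) = 7 + D/4
W(X, b) = 23 + X*b (W(X, b) = b*X + 23 = X*b + 23 = 23 + X*b)
(91*(-130 - 132) + W(-364, H(25, -9))) - 32189 = (91*(-130 - 132) + (23 - 364*(7 + (1/4)*25))) - 32189 = (91*(-262) + (23 - 364*(7 + 25/4))) - 32189 = (-23842 + (23 - 364*53/4)) - 32189 = (-23842 + (23 - 4823)) - 32189 = (-23842 - 4800) - 32189 = -28642 - 32189 = -60831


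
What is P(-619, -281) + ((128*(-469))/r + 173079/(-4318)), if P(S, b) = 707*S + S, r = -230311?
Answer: -435873721793689/994482898 ≈ -4.3829e+5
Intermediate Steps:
P(S, b) = 708*S
P(-619, -281) + ((128*(-469))/r + 173079/(-4318)) = 708*(-619) + ((128*(-469))/(-230311) + 173079/(-4318)) = -438252 + (-60032*(-1/230311) + 173079*(-1/4318)) = -438252 + (60032/230311 - 173079/4318) = -438252 - 39602779393/994482898 = -435873721793689/994482898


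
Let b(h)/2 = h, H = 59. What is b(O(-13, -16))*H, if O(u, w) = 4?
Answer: 472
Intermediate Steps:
b(h) = 2*h
b(O(-13, -16))*H = (2*4)*59 = 8*59 = 472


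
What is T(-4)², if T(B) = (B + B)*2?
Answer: 256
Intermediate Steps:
T(B) = 4*B (T(B) = (2*B)*2 = 4*B)
T(-4)² = (4*(-4))² = (-16)² = 256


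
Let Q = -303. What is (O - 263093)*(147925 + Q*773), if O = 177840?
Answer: 7356822382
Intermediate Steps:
(O - 263093)*(147925 + Q*773) = (177840 - 263093)*(147925 - 303*773) = -85253*(147925 - 234219) = -85253*(-86294) = 7356822382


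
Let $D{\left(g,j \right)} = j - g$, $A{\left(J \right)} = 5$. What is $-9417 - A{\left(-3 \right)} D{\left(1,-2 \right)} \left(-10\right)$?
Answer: $-9567$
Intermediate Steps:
$-9417 - A{\left(-3 \right)} D{\left(1,-2 \right)} \left(-10\right) = -9417 - 5 \left(-2 - 1\right) \left(-10\right) = -9417 - 5 \left(-3\right) \left(-10\right) = -9417 - \left(-15\right) \left(-10\right) = -9417 - 150 = -9567$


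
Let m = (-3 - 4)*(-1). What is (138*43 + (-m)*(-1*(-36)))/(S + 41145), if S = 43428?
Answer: 1894/28191 ≈ 0.067185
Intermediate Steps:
m = 7 (m = -7*(-1) = 7)
(138*43 + (-m)*(-1*(-36)))/(S + 41145) = (138*43 + (-1*7)*(-1*(-36)))/(43428 + 41145) = (5934 - 7*36)/84573 = (5934 - 252)*(1/84573) = 5682*(1/84573) = 1894/28191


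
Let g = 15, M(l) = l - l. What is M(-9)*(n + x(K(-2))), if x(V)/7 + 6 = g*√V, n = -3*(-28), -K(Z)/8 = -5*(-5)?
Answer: 0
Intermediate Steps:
K(Z) = -200 (K(Z) = -(-40)*(-5) = -8*25 = -200)
M(l) = 0
n = 84
x(V) = -42 + 105*√V (x(V) = -42 + 7*(15*√V) = -42 + 105*√V)
M(-9)*(n + x(K(-2))) = 0*(84 + (-42 + 105*√(-200))) = 0*(84 + (-42 + 105*(10*I*√2))) = 0*(84 + (-42 + 1050*I*√2)) = 0*(42 + 1050*I*√2) = 0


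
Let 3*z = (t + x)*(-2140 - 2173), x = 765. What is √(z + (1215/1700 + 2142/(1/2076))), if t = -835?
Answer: √1182786382095/510 ≈ 2132.5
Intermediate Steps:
z = 301910/3 (z = ((-835 + 765)*(-2140 - 2173))/3 = (-70*(-4313))/3 = (⅓)*301910 = 301910/3 ≈ 1.0064e+5)
√(z + (1215/1700 + 2142/(1/2076))) = √(301910/3 + (1215/1700 + 2142/(1/2076))) = √(301910/3 + (1215*(1/1700) + 2142/(1/2076))) = √(301910/3 + (243/340 + 2142*2076)) = √(301910/3 + (243/340 + 4446792)) = √(301910/3 + 1511909523/340) = √(4638377969/1020) = √1182786382095/510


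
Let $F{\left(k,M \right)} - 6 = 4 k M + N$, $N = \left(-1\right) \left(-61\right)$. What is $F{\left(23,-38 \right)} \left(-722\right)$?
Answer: $2475738$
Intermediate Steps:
$N = 61$
$F{\left(k,M \right)} = 67 + 4 M k$ ($F{\left(k,M \right)} = 6 + \left(4 k M + 61\right) = 6 + \left(4 M k + 61\right) = 6 + \left(61 + 4 M k\right) = 67 + 4 M k$)
$F{\left(23,-38 \right)} \left(-722\right) = \left(67 + 4 \left(-38\right) 23\right) \left(-722\right) = \left(67 - 3496\right) \left(-722\right) = \left(-3429\right) \left(-722\right) = 2475738$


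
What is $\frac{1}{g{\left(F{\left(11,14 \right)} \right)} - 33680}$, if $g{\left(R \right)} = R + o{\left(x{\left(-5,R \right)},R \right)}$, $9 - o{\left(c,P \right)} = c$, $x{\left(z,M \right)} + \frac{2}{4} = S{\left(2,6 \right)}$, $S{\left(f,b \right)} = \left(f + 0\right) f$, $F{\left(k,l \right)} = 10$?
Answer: $- \frac{2}{67329} \approx -2.9705 \cdot 10^{-5}$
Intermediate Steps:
$S{\left(f,b \right)} = f^{2}$ ($S{\left(f,b \right)} = f f = f^{2}$)
$x{\left(z,M \right)} = \frac{7}{2}$ ($x{\left(z,M \right)} = - \frac{1}{2} + 2^{2} = - \frac{1}{2} + 4 = \frac{7}{2}$)
$o{\left(c,P \right)} = 9 - c$
$g{\left(R \right)} = \frac{11}{2} + R$ ($g{\left(R \right)} = R + \left(9 - \frac{7}{2}\right) = R + \frac{11}{2} = \frac{11}{2} + R$)
$\frac{1}{g{\left(F{\left(11,14 \right)} \right)} - 33680} = \frac{1}{\left(\frac{11}{2} + 10\right) - 33680} = \frac{1}{\frac{31}{2} - 33680} = \frac{1}{- \frac{67329}{2}} = - \frac{2}{67329}$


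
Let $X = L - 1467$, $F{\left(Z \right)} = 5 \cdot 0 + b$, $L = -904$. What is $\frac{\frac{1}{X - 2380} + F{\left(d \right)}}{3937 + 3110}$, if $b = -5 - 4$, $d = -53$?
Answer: $- \frac{42760}{33480297} \approx -0.0012772$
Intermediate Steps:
$b = -9$
$F{\left(Z \right)} = -9$ ($F{\left(Z \right)} = 5 \cdot 0 - 9 = 0 - 9 = -9$)
$X = -2371$ ($X = -904 - 1467 = -2371$)
$\frac{\frac{1}{X - 2380} + F{\left(d \right)}}{3937 + 3110} = \frac{\frac{1}{-2371 - 2380} - 9}{3937 + 3110} = \frac{\frac{1}{-4751} - 9}{7047} = \left(- \frac{1}{4751} - 9\right) \frac{1}{7047} = \left(- \frac{42760}{4751}\right) \frac{1}{7047} = - \frac{42760}{33480297}$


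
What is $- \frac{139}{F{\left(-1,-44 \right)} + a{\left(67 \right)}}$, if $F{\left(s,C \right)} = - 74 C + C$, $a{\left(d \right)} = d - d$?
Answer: $- \frac{139}{3212} \approx -0.043275$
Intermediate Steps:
$a{\left(d \right)} = 0$
$F{\left(s,C \right)} = - 73 C$
$- \frac{139}{F{\left(-1,-44 \right)} + a{\left(67 \right)}} = - \frac{139}{\left(-73\right) \left(-44\right) + 0} = - \frac{139}{3212 + 0} = - \frac{139}{3212}$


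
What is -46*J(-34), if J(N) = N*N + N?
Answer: -51612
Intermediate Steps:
J(N) = N + N² (J(N) = N² + N = N + N²)
-46*J(-34) = -(-1564)*(1 - 34) = -(-1564)*(-33) = -46*1122 = -51612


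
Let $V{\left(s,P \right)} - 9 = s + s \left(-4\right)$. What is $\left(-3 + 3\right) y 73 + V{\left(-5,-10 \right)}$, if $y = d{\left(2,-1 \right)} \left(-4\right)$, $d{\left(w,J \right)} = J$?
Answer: $24$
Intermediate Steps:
$V{\left(s,P \right)} = 9 - 3 s$ ($V{\left(s,P \right)} = 9 + \left(s + s \left(-4\right)\right) = 9 + \left(s - 4 s\right) = 9 - 3 s$)
$y = 4$ ($y = \left(-1\right) \left(-4\right) = 4$)
$\left(-3 + 3\right) y 73 + V{\left(-5,-10 \right)} = \left(-3 + 3\right) 4 \cdot 73 + \left(9 - -15\right) = 0 \cdot 4 \cdot 73 + \left(9 + 15\right) = 0 \cdot 73 + 24 = 0 + 24 = 24$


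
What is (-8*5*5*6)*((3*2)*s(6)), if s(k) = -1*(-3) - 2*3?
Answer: 21600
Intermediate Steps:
s(k) = -3 (s(k) = 3 - 6 = -3)
(-8*5*5*6)*((3*2)*s(6)) = (-8*5*5*6)*((3*2)*(-3)) = (-200*6)*(6*(-3)) = -8*150*(-18) = -1200*(-18) = 21600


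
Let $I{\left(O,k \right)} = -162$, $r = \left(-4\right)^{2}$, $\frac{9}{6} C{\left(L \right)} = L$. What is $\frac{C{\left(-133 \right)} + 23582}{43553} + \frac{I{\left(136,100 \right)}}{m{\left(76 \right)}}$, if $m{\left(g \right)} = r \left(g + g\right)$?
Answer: $\frac{75120301}{158881344} \approx 0.47281$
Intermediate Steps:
$C{\left(L \right)} = \frac{2 L}{3}$
$r = 16$
$m{\left(g \right)} = 32 g$ ($m{\left(g \right)} = 16 \left(g + g\right) = 16 \cdot 2 g = 32 g$)
$\frac{C{\left(-133 \right)} + 23582}{43553} + \frac{I{\left(136,100 \right)}}{m{\left(76 \right)}} = \frac{\frac{2}{3} \left(-133\right) + 23582}{43553} - \frac{162}{32 \cdot 76} = \left(- \frac{266}{3} + 23582\right) \frac{1}{43553} - \frac{162}{2432} = \frac{70480}{3} \cdot \frac{1}{43553} - \frac{81}{1216} = \frac{70480}{130659} - \frac{81}{1216} = \frac{75120301}{158881344}$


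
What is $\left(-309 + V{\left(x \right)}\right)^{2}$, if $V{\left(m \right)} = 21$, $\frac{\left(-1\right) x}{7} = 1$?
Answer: $82944$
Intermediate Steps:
$x = -7$ ($x = \left(-7\right) 1 = -7$)
$\left(-309 + V{\left(x \right)}\right)^{2} = \left(-309 + 21\right)^{2} = \left(-288\right)^{2} = 82944$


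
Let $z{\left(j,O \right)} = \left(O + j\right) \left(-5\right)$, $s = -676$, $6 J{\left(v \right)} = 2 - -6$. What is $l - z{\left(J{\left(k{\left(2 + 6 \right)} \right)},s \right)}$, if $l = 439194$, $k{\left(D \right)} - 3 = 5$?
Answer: $\frac{1307462}{3} \approx 4.3582 \cdot 10^{5}$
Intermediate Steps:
$k{\left(D \right)} = 8$ ($k{\left(D \right)} = 3 + 5 = 8$)
$J{\left(v \right)} = \frac{4}{3}$ ($J{\left(v \right)} = \frac{2 - -6}{6} = \frac{2 + 6}{6} = \frac{1}{6} \cdot 8 = \frac{4}{3}$)
$z{\left(j,O \right)} = - 5 O - 5 j$
$l - z{\left(J{\left(k{\left(2 + 6 \right)} \right)},s \right)} = 439194 - \left(\left(-5\right) \left(-676\right) - \frac{20}{3}\right) = 439194 - \left(3380 - \frac{20}{3}\right) = 439194 - \frac{10120}{3} = \frac{1307462}{3}$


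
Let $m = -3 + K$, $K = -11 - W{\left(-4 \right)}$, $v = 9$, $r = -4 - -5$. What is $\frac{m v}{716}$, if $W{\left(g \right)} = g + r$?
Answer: $- \frac{99}{716} \approx -0.13827$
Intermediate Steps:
$r = 1$ ($r = -4 + 5 = 1$)
$W{\left(g \right)} = 1 + g$ ($W{\left(g \right)} = g + 1 = 1 + g$)
$K = -8$ ($K = -11 - \left(1 - 4\right) = -11 - -3 = -11 + 3 = -8$)
$m = -11$ ($m = -3 - 8 = -11$)
$\frac{m v}{716} = \frac{\left(-11\right) 9}{716} = \left(-99\right) \frac{1}{716} = - \frac{99}{716}$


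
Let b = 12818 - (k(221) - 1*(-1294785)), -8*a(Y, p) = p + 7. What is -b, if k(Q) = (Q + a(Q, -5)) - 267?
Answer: 5127683/4 ≈ 1.2819e+6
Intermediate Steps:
a(Y, p) = -7/8 - p/8 (a(Y, p) = -(p + 7)/8 = -(7 + p)/8 = -7/8 - p/8)
k(Q) = -1069/4 + Q (k(Q) = (Q + (-7/8 - 1/8*(-5))) - 267 = (Q + (-7/8 + 5/8)) - 267 = (Q - 1/4) - 267 = (-1/4 + Q) - 267 = -1069/4 + Q)
b = -5127683/4 (b = 12818 - ((-1069/4 + 221) - 1*(-1294785)) = 12818 - (-185/4 + 1294785) = 12818 - 1*5178955/4 = 12818 - 5178955/4 = -5127683/4 ≈ -1.2819e+6)
-b = -1*(-5127683/4) = 5127683/4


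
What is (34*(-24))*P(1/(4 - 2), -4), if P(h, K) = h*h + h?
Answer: -612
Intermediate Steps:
P(h, K) = h + h² (P(h, K) = h² + h = h + h²)
(34*(-24))*P(1/(4 - 2), -4) = (34*(-24))*((1 + 1/(4 - 2))/(4 - 2)) = -816*(1 + 1/2)/2 = -408*(1 + ½) = -408*3/2 = -816*¾ = -612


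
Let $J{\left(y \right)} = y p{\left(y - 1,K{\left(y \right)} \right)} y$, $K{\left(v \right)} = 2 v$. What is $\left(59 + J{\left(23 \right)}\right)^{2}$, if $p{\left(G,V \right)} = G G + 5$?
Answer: $66946387600$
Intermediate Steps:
$p{\left(G,V \right)} = 5 + G^{2}$ ($p{\left(G,V \right)} = G^{2} + 5 = 5 + G^{2}$)
$J{\left(y \right)} = y^{2} \left(5 + \left(-1 + y\right)^{2}\right)$ ($J{\left(y \right)} = y \left(5 + \left(y - 1\right)^{2}\right) y = y \left(5 + \left(-1 + y\right)^{2}\right) y = y^{2} \left(5 + \left(-1 + y\right)^{2}\right)$)
$\left(59 + J{\left(23 \right)}\right)^{2} = \left(59 + 23^{2} \left(5 + \left(-1 + 23\right)^{2}\right)\right)^{2} = \left(59 + 529 \left(5 + 22^{2}\right)\right)^{2} = \left(59 + 529 \left(5 + 484\right)\right)^{2} = \left(59 + 529 \cdot 489\right)^{2} = \left(59 + 258681\right)^{2} = 258740^{2} = 66946387600$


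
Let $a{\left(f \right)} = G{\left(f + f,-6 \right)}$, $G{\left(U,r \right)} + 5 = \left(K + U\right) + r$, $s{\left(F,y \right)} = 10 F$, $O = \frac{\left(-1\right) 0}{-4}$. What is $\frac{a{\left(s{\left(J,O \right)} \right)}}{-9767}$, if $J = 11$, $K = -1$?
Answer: $- \frac{208}{9767} \approx -0.021296$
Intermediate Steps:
$O = 0$ ($O = 0 \left(- \frac{1}{4}\right) = 0$)
$G{\left(U,r \right)} = -6 + U + r$ ($G{\left(U,r \right)} = -5 + \left(\left(-1 + U\right) + r\right) = -5 + \left(-1 + U + r\right) = -6 + U + r$)
$a{\left(f \right)} = -12 + 2 f$ ($a{\left(f \right)} = -6 + \left(f + f\right) - 6 = -6 + 2 f - 6 = -12 + 2 f$)
$\frac{a{\left(s{\left(J,O \right)} \right)}}{-9767} = \frac{-12 + 2 \cdot 10 \cdot 11}{-9767} = \left(-12 + 2 \cdot 110\right) \left(- \frac{1}{9767}\right) = \left(-12 + 220\right) \left(- \frac{1}{9767}\right) = 208 \left(- \frac{1}{9767}\right) = - \frac{208}{9767}$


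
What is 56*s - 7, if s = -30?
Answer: -1687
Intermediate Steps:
56*s - 7 = 56*(-30) - 7 = -1680 - 7 = -1687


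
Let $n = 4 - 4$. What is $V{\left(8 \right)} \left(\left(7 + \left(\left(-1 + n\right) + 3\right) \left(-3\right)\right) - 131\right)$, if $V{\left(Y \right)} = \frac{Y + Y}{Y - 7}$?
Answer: $-2080$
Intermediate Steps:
$n = 0$
$V{\left(Y \right)} = \frac{2 Y}{-7 + Y}$
$V{\left(8 \right)} \left(\left(7 + \left(\left(-1 + n\right) + 3\right) \left(-3\right)\right) - 131\right) = 2 \cdot 8 \frac{1}{-7 + 8} \left(\left(7 + \left(\left(-1 + 0\right) + 3\right) \left(-3\right)\right) - 131\right) = 2 \cdot 8 \cdot 1^{-1} \left(\left(7 + \left(-1 + 3\right) \left(-3\right)\right) - 131\right) = 2 \cdot 8 \cdot 1 \left(\left(7 + 2 \left(-3\right)\right) - 131\right) = 16 \left(\left(7 - 6\right) - 131\right) = 16 \left(1 - 131\right) = 16 \left(-130\right) = -2080$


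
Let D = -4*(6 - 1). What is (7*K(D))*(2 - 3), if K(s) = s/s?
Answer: -7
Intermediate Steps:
D = -20 (D = -4*5 = -20)
K(s) = 1
(7*K(D))*(2 - 3) = (7*1)*(2 - 3) = 7*(-1) = -7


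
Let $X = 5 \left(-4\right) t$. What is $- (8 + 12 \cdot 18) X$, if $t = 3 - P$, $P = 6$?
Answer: $-13440$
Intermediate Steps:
$t = -3$ ($t = 3 - 6 = -3$)
$X = 60$ ($X = 5 \left(-4\right) \left(-3\right) = \left(-20\right) \left(-3\right) = 60$)
$- (8 + 12 \cdot 18) X = - (8 + 12 \cdot 18) 60 = - (8 + 216) 60 = \left(-1\right) 224 \cdot 60 = \left(-224\right) 60 = -13440$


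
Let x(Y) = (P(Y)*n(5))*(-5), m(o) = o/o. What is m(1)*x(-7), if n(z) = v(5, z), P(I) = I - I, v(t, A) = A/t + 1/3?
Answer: 0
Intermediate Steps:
v(t, A) = ⅓ + A/t (v(t, A) = A/t + 1*(⅓) = A/t + ⅓ = ⅓ + A/t)
m(o) = 1
P(I) = 0
n(z) = ⅓ + z/5 (n(z) = (z + (⅓)*5)/5 = (z + 5/3)/5 = (5/3 + z)/5 = ⅓ + z/5)
x(Y) = 0 (x(Y) = (0*(⅓ + (⅕)*5))*(-5) = (0*(⅓ + 1))*(-5) = (0*(4/3))*(-5) = 0*(-5) = 0)
m(1)*x(-7) = 1*0 = 0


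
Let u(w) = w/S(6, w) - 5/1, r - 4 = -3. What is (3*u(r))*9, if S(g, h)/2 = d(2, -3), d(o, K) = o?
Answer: -513/4 ≈ -128.25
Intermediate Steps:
S(g, h) = 4 (S(g, h) = 2*2 = 4)
r = 1 (r = 4 - 3 = 1)
u(w) = -5 + w/4 (u(w) = w/4 - 5/1 = w*(1/4) - 5*1 = w/4 - 5 = -5 + w/4)
(3*u(r))*9 = (3*(-5 + (1/4)*1))*9 = (3*(-5 + 1/4))*9 = (3*(-19/4))*9 = -57/4*9 = -513/4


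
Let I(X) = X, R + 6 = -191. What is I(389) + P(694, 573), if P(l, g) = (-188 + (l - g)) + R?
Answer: 125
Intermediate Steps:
R = -197 (R = -6 - 191 = -197)
P(l, g) = -385 + l - g (P(l, g) = (-188 + (l - g)) - 197 = (-188 + l - g) - 197 = -385 + l - g)
I(389) + P(694, 573) = 389 + (-385 + 694 - 1*573) = 389 + (-385 + 694 - 573) = 389 - 264 = 125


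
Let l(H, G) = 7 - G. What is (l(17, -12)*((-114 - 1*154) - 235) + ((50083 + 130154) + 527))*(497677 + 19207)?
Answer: 88494158988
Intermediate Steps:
(l(17, -12)*((-114 - 1*154) - 235) + ((50083 + 130154) + 527))*(497677 + 19207) = ((7 - 1*(-12))*((-114 - 1*154) - 235) + ((50083 + 130154) + 527))*(497677 + 19207) = ((7 + 12)*((-114 - 154) - 235) + (180237 + 527))*516884 = (19*(-268 - 235) + 180764)*516884 = (19*(-503) + 180764)*516884 = (-9557 + 180764)*516884 = 171207*516884 = 88494158988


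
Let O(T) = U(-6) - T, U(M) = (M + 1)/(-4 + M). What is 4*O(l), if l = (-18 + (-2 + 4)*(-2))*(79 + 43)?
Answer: 10738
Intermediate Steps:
l = -2684 (l = (-18 + 2*(-2))*122 = (-18 - 4)*122 = -22*122 = -2684)
U(M) = (1 + M)/(-4 + M)
O(T) = ½ - T (O(T) = (1 - 6)/(-4 - 6) - T = -5/(-10) - T = -⅒*(-5) - T = ½ - T)
4*O(l) = 4*(½ - 1*(-2684)) = 4*(½ + 2684) = 4*(5369/2) = 10738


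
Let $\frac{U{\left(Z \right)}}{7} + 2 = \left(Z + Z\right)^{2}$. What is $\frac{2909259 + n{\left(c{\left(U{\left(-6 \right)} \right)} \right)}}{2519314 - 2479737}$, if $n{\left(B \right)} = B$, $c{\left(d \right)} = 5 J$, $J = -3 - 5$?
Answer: $\frac{2909219}{39577} \approx 73.508$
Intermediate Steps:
$J = -8$ ($J = -3 - 5 = -8$)
$U{\left(Z \right)} = -14 + 28 Z^{2}$ ($U{\left(Z \right)} = -14 + 7 \left(Z + Z\right)^{2} = -14 + 7 \left(2 Z\right)^{2} = -14 + 7 \cdot 4 Z^{2} = -14 + 28 Z^{2}$)
$c{\left(d \right)} = -40$ ($c{\left(d \right)} = 5 \left(-8\right) = -40$)
$\frac{2909259 + n{\left(c{\left(U{\left(-6 \right)} \right)} \right)}}{2519314 - 2479737} = \frac{2909259 - 40}{2519314 - 2479737} = \frac{2909219}{39577}$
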